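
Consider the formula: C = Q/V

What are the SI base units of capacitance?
Units of each symbol in C = Q/V:
  Q (charge, in coulombs): s·A
  V (voltage, in volts): kg·m²/(s³·A)  → in the denominator, contributes s³·A/(kg·m²)

Multiplying the contributions: [s·A] · [s³·A/(kg·m²)]
Adding exponents of each base unit: kg: -1, m: -2, s: 4, A: 2
SI base units of capacitance: s⁴·A²/(kg·m²)

Answer: s⁴·A²/(kg·m²)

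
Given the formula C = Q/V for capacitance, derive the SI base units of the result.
Units of each symbol in C = Q/V:
  Q (charge, in coulombs): s·A
  V (voltage, in volts): kg·m²/(s³·A)  → in the denominator, contributes s³·A/(kg·m²)

Multiplying the contributions: [s·A] · [s³·A/(kg·m²)]
Adding exponents of each base unit: kg: -1, m: -2, s: 4, A: 2
SI base units of capacitance: s⁴·A²/(kg·m²)

Answer: s⁴·A²/(kg·m²)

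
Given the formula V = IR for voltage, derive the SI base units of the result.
Units of each symbol in V = IR:
  I (current): A
  R (resistance, in ohms): kg·m²/(s³·A²)

Multiplying the contributions: [A] · [kg·m²/(s³·A²)]
Adding exponents of each base unit: kg: 1, m: 2, s: -3, A: -1
SI base units of voltage: kg·m²/(s³·A)

Answer: kg·m²/(s³·A)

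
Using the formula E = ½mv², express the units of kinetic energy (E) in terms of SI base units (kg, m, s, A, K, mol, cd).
Units of each symbol in E = ½mv²:
  m (mass): kg
  v (speed): m/s  → to the power 2, contributes m²/s²
  The factor ½ is dimensionless.

Multiplying the contributions: [kg] · [m²/s²]
Adding exponents of each base unit: kg: 1, m: 2, s: -2
SI base units of kinetic energy: kg·m²/s²

Answer: kg·m²/s²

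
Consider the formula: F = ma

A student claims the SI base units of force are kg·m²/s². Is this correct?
Units of each symbol in F = ma:
  m (mass): kg
  a (acceleration): m/s²

Multiplying the contributions: [kg] · [m/s²]
Adding exponents of each base unit: kg: 1, m: 1, s: -2
SI base units of force: kg·m/s²

The claimed units kg·m²/s² (exponents kg: 1, m: 2, s: -2) do not match the derived units kg·m/s² (exponents kg: 1, m: 1, s: -2), so the claim is incorrect.

Answer: No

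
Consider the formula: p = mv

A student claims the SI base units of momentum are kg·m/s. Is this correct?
Units of each symbol in p = mv:
  m (mass): kg
  v (velocity): m/s

Multiplying the contributions: [kg] · [m/s]
Adding exponents of each base unit: kg: 1, m: 1, s: -1
SI base units of momentum: kg·m/s

The claimed units kg·m/s match the derived units, so the claim is correct.

Answer: Yes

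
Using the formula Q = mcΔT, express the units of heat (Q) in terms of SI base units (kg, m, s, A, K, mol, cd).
Units of each symbol in Q = mcΔT:
  m (mass): kg
  c (specific heat capacity, in J/(kg·K)): m²/(s²·K)
  ΔT (temperature change): K

Multiplying the contributions: [kg] · [m²/(s²·K)] · [K]
Adding exponents of each base unit: kg: 1, m: 2, s: -2
SI base units of heat: kg·m²/s²

Answer: kg·m²/s²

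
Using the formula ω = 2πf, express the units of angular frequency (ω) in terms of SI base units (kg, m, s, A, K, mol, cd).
Units of each symbol in ω = 2πf:
  f (frequency): 1/s
  The factor 2π is dimensionless.

Multiplying the contributions: [1/s]
Adding exponents of each base unit: s: -1
SI base units of angular frequency: 1/s

Answer: 1/s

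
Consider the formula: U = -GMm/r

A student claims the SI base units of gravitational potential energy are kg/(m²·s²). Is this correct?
Units of each symbol in U = -GMm/r:
  G (gravitational constant): m³/(kg·s²)
  M (mass): kg
  m (mass): kg
  r (distance): m  → in the denominator, contributes 1/m
  The minus sign does not affect the units.

Multiplying the contributions: [m³/(kg·s²)] · [kg] · [kg] · [1/m]
Adding exponents of each base unit: kg: 1, m: 2, s: -2
SI base units of gravitational potential energy: kg·m²/s²

The claimed units kg/(m²·s²) (exponents kg: 1, m: -2, s: -2) do not match the derived units kg·m²/s² (exponents kg: 1, m: 2, s: -2), so the claim is incorrect.

Answer: No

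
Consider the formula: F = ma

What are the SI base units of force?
Units of each symbol in F = ma:
  m (mass): kg
  a (acceleration): m/s²

Multiplying the contributions: [kg] · [m/s²]
Adding exponents of each base unit: kg: 1, m: 1, s: -2
SI base units of force: kg·m/s²

Answer: kg·m/s²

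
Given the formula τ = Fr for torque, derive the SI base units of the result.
Units of each symbol in τ = Fr:
  F (force): kg·m/s²
  r (lever arm): m

Multiplying the contributions: [kg·m/s²] · [m]
Adding exponents of each base unit: kg: 1, m: 2, s: -2
SI base units of torque: kg·m²/s²

Answer: kg·m²/s²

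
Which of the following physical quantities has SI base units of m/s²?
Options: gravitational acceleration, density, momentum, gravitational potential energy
Checking the SI base units of each option:
  gravitational acceleration (g = GM/r²): m/s²  ✓ matches
  density (ρ = m/V): kg/m³  ✗
  momentum (p = mv): kg·m/s  ✗
  gravitational potential energy (U = -GMm/r): kg·m²/s²  ✗

Only gravitational acceleration has units m/s².

Answer: gravitational acceleration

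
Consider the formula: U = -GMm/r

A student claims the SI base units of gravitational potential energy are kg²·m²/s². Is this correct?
Units of each symbol in U = -GMm/r:
  G (gravitational constant): m³/(kg·s²)
  M (mass): kg
  m (mass): kg
  r (distance): m  → in the denominator, contributes 1/m
  The minus sign does not affect the units.

Multiplying the contributions: [m³/(kg·s²)] · [kg] · [kg] · [1/m]
Adding exponents of each base unit: kg: 1, m: 2, s: -2
SI base units of gravitational potential energy: kg·m²/s²

The claimed units kg²·m²/s² (exponents kg: 2, m: 2, s: -2) do not match the derived units kg·m²/s² (exponents kg: 1, m: 2, s: -2), so the claim is incorrect.

Answer: No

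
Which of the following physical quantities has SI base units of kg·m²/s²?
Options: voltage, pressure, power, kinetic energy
Checking the SI base units of each option:
  voltage (V = IR): kg·m²/(s³·A)  ✗
  pressure (P = F/A): kg/(m·s²)  ✗
  power (P = W/t): kg·m²/s³  ✗
  kinetic energy (E = ½mv²): kg·m²/s²  ✓ matches

Only kinetic energy has units kg·m²/s².

Answer: kinetic energy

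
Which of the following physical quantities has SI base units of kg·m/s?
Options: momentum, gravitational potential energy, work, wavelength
Checking the SI base units of each option:
  momentum (p = mv): kg·m/s  ✓ matches
  gravitational potential energy (U = -GMm/r): kg·m²/s²  ✗
  work (W = Fd): kg·m²/s²  ✗
  wavelength (λ = v/f): m  ✗

Only momentum has units kg·m/s.

Answer: momentum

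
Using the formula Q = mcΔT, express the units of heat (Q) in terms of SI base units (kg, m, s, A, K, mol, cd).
Units of each symbol in Q = mcΔT:
  m (mass): kg
  c (specific heat capacity, in J/(kg·K)): m²/(s²·K)
  ΔT (temperature change): K

Multiplying the contributions: [kg] · [m²/(s²·K)] · [K]
Adding exponents of each base unit: kg: 1, m: 2, s: -2
SI base units of heat: kg·m²/s²

Answer: kg·m²/s²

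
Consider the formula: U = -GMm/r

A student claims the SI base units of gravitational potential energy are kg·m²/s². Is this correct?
Units of each symbol in U = -GMm/r:
  G (gravitational constant): m³/(kg·s²)
  M (mass): kg
  m (mass): kg
  r (distance): m  → in the denominator, contributes 1/m
  The minus sign does not affect the units.

Multiplying the contributions: [m³/(kg·s²)] · [kg] · [kg] · [1/m]
Adding exponents of each base unit: kg: 1, m: 2, s: -2
SI base units of gravitational potential energy: kg·m²/s²

The claimed units kg·m²/s² match the derived units, so the claim is correct.

Answer: Yes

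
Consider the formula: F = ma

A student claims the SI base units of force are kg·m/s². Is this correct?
Units of each symbol in F = ma:
  m (mass): kg
  a (acceleration): m/s²

Multiplying the contributions: [kg] · [m/s²]
Adding exponents of each base unit: kg: 1, m: 1, s: -2
SI base units of force: kg·m/s²

The claimed units kg·m/s² match the derived units, so the claim is correct.

Answer: Yes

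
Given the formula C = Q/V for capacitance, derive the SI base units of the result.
Units of each symbol in C = Q/V:
  Q (charge, in coulombs): s·A
  V (voltage, in volts): kg·m²/(s³·A)  → in the denominator, contributes s³·A/(kg·m²)

Multiplying the contributions: [s·A] · [s³·A/(kg·m²)]
Adding exponents of each base unit: kg: -1, m: -2, s: 4, A: 2
SI base units of capacitance: s⁴·A²/(kg·m²)

Answer: s⁴·A²/(kg·m²)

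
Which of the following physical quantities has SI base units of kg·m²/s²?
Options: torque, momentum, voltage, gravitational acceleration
Checking the SI base units of each option:
  torque (τ = Fr): kg·m²/s²  ✓ matches
  momentum (p = mv): kg·m/s  ✗
  voltage (V = IR): kg·m²/(s³·A)  ✗
  gravitational acceleration (g = GM/r²): m/s²  ✗

Only torque has units kg·m²/s².

Answer: torque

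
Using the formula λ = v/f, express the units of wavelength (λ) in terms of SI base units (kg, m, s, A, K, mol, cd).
Units of each symbol in λ = v/f:
  v (wave speed): m/s
  f (frequency): 1/s  → in the denominator, contributes s

Multiplying the contributions: [m/s] · [s]
Adding exponents of each base unit: m: 1
SI base units of wavelength: m

Answer: m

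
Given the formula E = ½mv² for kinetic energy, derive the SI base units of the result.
Units of each symbol in E = ½mv²:
  m (mass): kg
  v (speed): m/s  → to the power 2, contributes m²/s²
  The factor ½ is dimensionless.

Multiplying the contributions: [kg] · [m²/s²]
Adding exponents of each base unit: kg: 1, m: 2, s: -2
SI base units of kinetic energy: kg·m²/s²

Answer: kg·m²/s²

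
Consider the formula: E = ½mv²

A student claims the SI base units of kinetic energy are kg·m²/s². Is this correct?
Units of each symbol in E = ½mv²:
  m (mass): kg
  v (speed): m/s  → to the power 2, contributes m²/s²
  The factor ½ is dimensionless.

Multiplying the contributions: [kg] · [m²/s²]
Adding exponents of each base unit: kg: 1, m: 2, s: -2
SI base units of kinetic energy: kg·m²/s²

The claimed units kg·m²/s² match the derived units, so the claim is correct.

Answer: Yes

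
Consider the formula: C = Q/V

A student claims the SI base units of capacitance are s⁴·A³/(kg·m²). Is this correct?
Units of each symbol in C = Q/V:
  Q (charge, in coulombs): s·A
  V (voltage, in volts): kg·m²/(s³·A)  → in the denominator, contributes s³·A/(kg·m²)

Multiplying the contributions: [s·A] · [s³·A/(kg·m²)]
Adding exponents of each base unit: kg: -1, m: -2, s: 4, A: 2
SI base units of capacitance: s⁴·A²/(kg·m²)

The claimed units s⁴·A³/(kg·m²) (exponents kg: -1, m: -2, s: 4, A: 3) do not match the derived units s⁴·A²/(kg·m²) (exponents kg: -1, m: -2, s: 4, A: 2), so the claim is incorrect.

Answer: No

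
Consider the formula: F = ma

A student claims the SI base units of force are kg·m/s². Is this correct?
Units of each symbol in F = ma:
  m (mass): kg
  a (acceleration): m/s²

Multiplying the contributions: [kg] · [m/s²]
Adding exponents of each base unit: kg: 1, m: 1, s: -2
SI base units of force: kg·m/s²

The claimed units kg·m/s² match the derived units, so the claim is correct.

Answer: Yes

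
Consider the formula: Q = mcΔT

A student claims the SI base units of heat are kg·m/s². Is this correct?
Units of each symbol in Q = mcΔT:
  m (mass): kg
  c (specific heat capacity, in J/(kg·K)): m²/(s²·K)
  ΔT (temperature change): K

Multiplying the contributions: [kg] · [m²/(s²·K)] · [K]
Adding exponents of each base unit: kg: 1, m: 2, s: -2
SI base units of heat: kg·m²/s²

The claimed units kg·m/s² (exponents kg: 1, m: 1, s: -2) do not match the derived units kg·m²/s² (exponents kg: 1, m: 2, s: -2), so the claim is incorrect.

Answer: No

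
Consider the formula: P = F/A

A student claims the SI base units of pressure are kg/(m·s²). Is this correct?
Units of each symbol in P = F/A:
  F (force): kg·m/s²
  A (area): m²  → in the denominator, contributes 1/m²

Multiplying the contributions: [kg·m/s²] · [1/m²]
Adding exponents of each base unit: kg: 1, m: -1, s: -2
SI base units of pressure: kg/(m·s²)

The claimed units kg/(m·s²) match the derived units, so the claim is correct.

Answer: Yes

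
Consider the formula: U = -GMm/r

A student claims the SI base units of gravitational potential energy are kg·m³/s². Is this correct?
Units of each symbol in U = -GMm/r:
  G (gravitational constant): m³/(kg·s²)
  M (mass): kg
  m (mass): kg
  r (distance): m  → in the denominator, contributes 1/m
  The minus sign does not affect the units.

Multiplying the contributions: [m³/(kg·s²)] · [kg] · [kg] · [1/m]
Adding exponents of each base unit: kg: 1, m: 2, s: -2
SI base units of gravitational potential energy: kg·m²/s²

The claimed units kg·m³/s² (exponents kg: 1, m: 3, s: -2) do not match the derived units kg·m²/s² (exponents kg: 1, m: 2, s: -2), so the claim is incorrect.

Answer: No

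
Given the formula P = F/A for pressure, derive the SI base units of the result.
Units of each symbol in P = F/A:
  F (force): kg·m/s²
  A (area): m²  → in the denominator, contributes 1/m²

Multiplying the contributions: [kg·m/s²] · [1/m²]
Adding exponents of each base unit: kg: 1, m: -1, s: -2
SI base units of pressure: kg/(m·s²)

Answer: kg/(m·s²)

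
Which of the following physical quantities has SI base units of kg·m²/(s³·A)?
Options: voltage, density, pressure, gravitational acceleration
Checking the SI base units of each option:
  voltage (V = IR): kg·m²/(s³·A)  ✓ matches
  density (ρ = m/V): kg/m³  ✗
  pressure (P = F/A): kg/(m·s²)  ✗
  gravitational acceleration (g = GM/r²): m/s²  ✗

Only voltage has units kg·m²/(s³·A).

Answer: voltage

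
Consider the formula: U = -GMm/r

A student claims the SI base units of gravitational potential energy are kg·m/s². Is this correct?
Units of each symbol in U = -GMm/r:
  G (gravitational constant): m³/(kg·s²)
  M (mass): kg
  m (mass): kg
  r (distance): m  → in the denominator, contributes 1/m
  The minus sign does not affect the units.

Multiplying the contributions: [m³/(kg·s²)] · [kg] · [kg] · [1/m]
Adding exponents of each base unit: kg: 1, m: 2, s: -2
SI base units of gravitational potential energy: kg·m²/s²

The claimed units kg·m/s² (exponents kg: 1, m: 1, s: -2) do not match the derived units kg·m²/s² (exponents kg: 1, m: 2, s: -2), so the claim is incorrect.

Answer: No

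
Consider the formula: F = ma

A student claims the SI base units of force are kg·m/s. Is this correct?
Units of each symbol in F = ma:
  m (mass): kg
  a (acceleration): m/s²

Multiplying the contributions: [kg] · [m/s²]
Adding exponents of each base unit: kg: 1, m: 1, s: -2
SI base units of force: kg·m/s²

The claimed units kg·m/s (exponents kg: 1, m: 1, s: -1) do not match the derived units kg·m/s² (exponents kg: 1, m: 1, s: -2), so the claim is incorrect.

Answer: No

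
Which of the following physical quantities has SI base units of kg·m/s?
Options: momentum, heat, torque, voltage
Checking the SI base units of each option:
  momentum (p = mv): kg·m/s  ✓ matches
  heat (Q = mcΔT): kg·m²/s²  ✗
  torque (τ = Fr): kg·m²/s²  ✗
  voltage (V = IR): kg·m²/(s³·A)  ✗

Only momentum has units kg·m/s.

Answer: momentum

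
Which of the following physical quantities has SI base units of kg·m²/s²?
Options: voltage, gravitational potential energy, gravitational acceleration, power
Checking the SI base units of each option:
  voltage (V = IR): kg·m²/(s³·A)  ✗
  gravitational potential energy (U = -GMm/r): kg·m²/s²  ✓ matches
  gravitational acceleration (g = GM/r²): m/s²  ✗
  power (P = W/t): kg·m²/s³  ✗

Only gravitational potential energy has units kg·m²/s².

Answer: gravitational potential energy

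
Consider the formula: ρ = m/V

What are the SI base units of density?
Units of each symbol in ρ = m/V:
  m (mass): kg
  V (volume): m³  → in the denominator, contributes 1/m³

Multiplying the contributions: [kg] · [1/m³]
Adding exponents of each base unit: kg: 1, m: -3
SI base units of density: kg/m³

Answer: kg/m³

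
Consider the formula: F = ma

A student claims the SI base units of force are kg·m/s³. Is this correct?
Units of each symbol in F = ma:
  m (mass): kg
  a (acceleration): m/s²

Multiplying the contributions: [kg] · [m/s²]
Adding exponents of each base unit: kg: 1, m: 1, s: -2
SI base units of force: kg·m/s²

The claimed units kg·m/s³ (exponents kg: 1, m: 1, s: -3) do not match the derived units kg·m/s² (exponents kg: 1, m: 1, s: -2), so the claim is incorrect.

Answer: No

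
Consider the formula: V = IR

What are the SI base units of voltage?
Units of each symbol in V = IR:
  I (current): A
  R (resistance, in ohms): kg·m²/(s³·A²)

Multiplying the contributions: [A] · [kg·m²/(s³·A²)]
Adding exponents of each base unit: kg: 1, m: 2, s: -3, A: -1
SI base units of voltage: kg·m²/(s³·A)

Answer: kg·m²/(s³·A)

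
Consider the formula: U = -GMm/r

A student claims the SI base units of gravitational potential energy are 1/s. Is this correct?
Units of each symbol in U = -GMm/r:
  G (gravitational constant): m³/(kg·s²)
  M (mass): kg
  m (mass): kg
  r (distance): m  → in the denominator, contributes 1/m
  The minus sign does not affect the units.

Multiplying the contributions: [m³/(kg·s²)] · [kg] · [kg] · [1/m]
Adding exponents of each base unit: kg: 1, m: 2, s: -2
SI base units of gravitational potential energy: kg·m²/s²

The claimed units 1/s (exponents s: -1) do not match the derived units kg·m²/s² (exponents kg: 1, m: 2, s: -2), so the claim is incorrect.

Answer: No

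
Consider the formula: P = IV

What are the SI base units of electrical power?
Units of each symbol in P = IV:
  I (current): A
  V (voltage, in volts): kg·m²/(s³·A)

Multiplying the contributions: [A] · [kg·m²/(s³·A)]
Adding exponents of each base unit: kg: 1, m: 2, s: -3
SI base units of electrical power: kg·m²/s³

Answer: kg·m²/s³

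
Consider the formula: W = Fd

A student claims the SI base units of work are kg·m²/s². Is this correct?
Units of each symbol in W = Fd:
  F (force): kg·m/s²
  d (displacement): m

Multiplying the contributions: [kg·m/s²] · [m]
Adding exponents of each base unit: kg: 1, m: 2, s: -2
SI base units of work: kg·m²/s²

The claimed units kg·m²/s² match the derived units, so the claim is correct.

Answer: Yes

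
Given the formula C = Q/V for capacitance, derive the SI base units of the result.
Units of each symbol in C = Q/V:
  Q (charge, in coulombs): s·A
  V (voltage, in volts): kg·m²/(s³·A)  → in the denominator, contributes s³·A/(kg·m²)

Multiplying the contributions: [s·A] · [s³·A/(kg·m²)]
Adding exponents of each base unit: kg: -1, m: -2, s: 4, A: 2
SI base units of capacitance: s⁴·A²/(kg·m²)

Answer: s⁴·A²/(kg·m²)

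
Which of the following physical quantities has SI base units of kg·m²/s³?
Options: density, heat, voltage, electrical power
Checking the SI base units of each option:
  density (ρ = m/V): kg/m³  ✗
  heat (Q = mcΔT): kg·m²/s²  ✗
  voltage (V = IR): kg·m²/(s³·A)  ✗
  electrical power (P = IV): kg·m²/s³  ✓ matches

Only electrical power has units kg·m²/s³.

Answer: electrical power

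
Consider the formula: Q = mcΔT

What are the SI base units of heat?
Units of each symbol in Q = mcΔT:
  m (mass): kg
  c (specific heat capacity, in J/(kg·K)): m²/(s²·K)
  ΔT (temperature change): K

Multiplying the contributions: [kg] · [m²/(s²·K)] · [K]
Adding exponents of each base unit: kg: 1, m: 2, s: -2
SI base units of heat: kg·m²/s²

Answer: kg·m²/s²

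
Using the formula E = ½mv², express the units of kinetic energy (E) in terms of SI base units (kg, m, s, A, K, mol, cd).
Units of each symbol in E = ½mv²:
  m (mass): kg
  v (speed): m/s  → to the power 2, contributes m²/s²
  The factor ½ is dimensionless.

Multiplying the contributions: [kg] · [m²/s²]
Adding exponents of each base unit: kg: 1, m: 2, s: -2
SI base units of kinetic energy: kg·m²/s²

Answer: kg·m²/s²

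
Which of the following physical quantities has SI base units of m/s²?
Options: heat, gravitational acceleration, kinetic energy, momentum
Checking the SI base units of each option:
  heat (Q = mcΔT): kg·m²/s²  ✗
  gravitational acceleration (g = GM/r²): m/s²  ✓ matches
  kinetic energy (E = ½mv²): kg·m²/s²  ✗
  momentum (p = mv): kg·m/s  ✗

Only gravitational acceleration has units m/s².

Answer: gravitational acceleration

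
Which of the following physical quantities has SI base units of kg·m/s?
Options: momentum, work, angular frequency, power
Checking the SI base units of each option:
  momentum (p = mv): kg·m/s  ✓ matches
  work (W = Fd): kg·m²/s²  ✗
  angular frequency (ω = 2πf): 1/s  ✗
  power (P = W/t): kg·m²/s³  ✗

Only momentum has units kg·m/s.

Answer: momentum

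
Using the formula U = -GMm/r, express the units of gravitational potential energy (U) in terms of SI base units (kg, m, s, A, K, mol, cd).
Units of each symbol in U = -GMm/r:
  G (gravitational constant): m³/(kg·s²)
  M (mass): kg
  m (mass): kg
  r (distance): m  → in the denominator, contributes 1/m
  The minus sign does not affect the units.

Multiplying the contributions: [m³/(kg·s²)] · [kg] · [kg] · [1/m]
Adding exponents of each base unit: kg: 1, m: 2, s: -2
SI base units of gravitational potential energy: kg·m²/s²

Answer: kg·m²/s²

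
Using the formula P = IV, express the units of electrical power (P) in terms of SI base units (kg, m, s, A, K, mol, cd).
Units of each symbol in P = IV:
  I (current): A
  V (voltage, in volts): kg·m²/(s³·A)

Multiplying the contributions: [A] · [kg·m²/(s³·A)]
Adding exponents of each base unit: kg: 1, m: 2, s: -3
SI base units of electrical power: kg·m²/s³

Answer: kg·m²/s³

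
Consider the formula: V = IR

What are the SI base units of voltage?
Units of each symbol in V = IR:
  I (current): A
  R (resistance, in ohms): kg·m²/(s³·A²)

Multiplying the contributions: [A] · [kg·m²/(s³·A²)]
Adding exponents of each base unit: kg: 1, m: 2, s: -3, A: -1
SI base units of voltage: kg·m²/(s³·A)

Answer: kg·m²/(s³·A)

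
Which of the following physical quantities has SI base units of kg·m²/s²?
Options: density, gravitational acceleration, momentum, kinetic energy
Checking the SI base units of each option:
  density (ρ = m/V): kg/m³  ✗
  gravitational acceleration (g = GM/r²): m/s²  ✗
  momentum (p = mv): kg·m/s  ✗
  kinetic energy (E = ½mv²): kg·m²/s²  ✓ matches

Only kinetic energy has units kg·m²/s².

Answer: kinetic energy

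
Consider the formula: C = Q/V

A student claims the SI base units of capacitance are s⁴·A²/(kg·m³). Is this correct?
Units of each symbol in C = Q/V:
  Q (charge, in coulombs): s·A
  V (voltage, in volts): kg·m²/(s³·A)  → in the denominator, contributes s³·A/(kg·m²)

Multiplying the contributions: [s·A] · [s³·A/(kg·m²)]
Adding exponents of each base unit: kg: -1, m: -2, s: 4, A: 2
SI base units of capacitance: s⁴·A²/(kg·m²)

The claimed units s⁴·A²/(kg·m³) (exponents kg: -1, m: -3, s: 4, A: 2) do not match the derived units s⁴·A²/(kg·m²) (exponents kg: -1, m: -2, s: 4, A: 2), so the claim is incorrect.

Answer: No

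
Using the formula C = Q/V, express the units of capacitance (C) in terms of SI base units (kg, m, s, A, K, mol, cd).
Units of each symbol in C = Q/V:
  Q (charge, in coulombs): s·A
  V (voltage, in volts): kg·m²/(s³·A)  → in the denominator, contributes s³·A/(kg·m²)

Multiplying the contributions: [s·A] · [s³·A/(kg·m²)]
Adding exponents of each base unit: kg: -1, m: -2, s: 4, A: 2
SI base units of capacitance: s⁴·A²/(kg·m²)

Answer: s⁴·A²/(kg·m²)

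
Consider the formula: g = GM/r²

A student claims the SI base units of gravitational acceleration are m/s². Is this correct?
Units of each symbol in g = GM/r²:
  G (gravitational constant): m³/(kg·s²)
  M (mass): kg
  r (distance): m  → to the power 2 in the denominator, contributes 1/m²

Multiplying the contributions: [m³/(kg·s²)] · [kg] · [1/m²]
Adding exponents of each base unit: m: 1, s: -2
SI base units of gravitational acceleration: m/s²

The claimed units m/s² match the derived units, so the claim is correct.

Answer: Yes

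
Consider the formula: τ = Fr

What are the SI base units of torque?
Units of each symbol in τ = Fr:
  F (force): kg·m/s²
  r (lever arm): m

Multiplying the contributions: [kg·m/s²] · [m]
Adding exponents of each base unit: kg: 1, m: 2, s: -2
SI base units of torque: kg·m²/s²

Answer: kg·m²/s²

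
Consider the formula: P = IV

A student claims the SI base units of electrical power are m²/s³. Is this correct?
Units of each symbol in P = IV:
  I (current): A
  V (voltage, in volts): kg·m²/(s³·A)

Multiplying the contributions: [A] · [kg·m²/(s³·A)]
Adding exponents of each base unit: kg: 1, m: 2, s: -3
SI base units of electrical power: kg·m²/s³

The claimed units m²/s³ (exponents m: 2, s: -3) do not match the derived units kg·m²/s³ (exponents kg: 1, m: 2, s: -3), so the claim is incorrect.

Answer: No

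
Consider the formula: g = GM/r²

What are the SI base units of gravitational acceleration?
Units of each symbol in g = GM/r²:
  G (gravitational constant): m³/(kg·s²)
  M (mass): kg
  r (distance): m  → to the power 2 in the denominator, contributes 1/m²

Multiplying the contributions: [m³/(kg·s²)] · [kg] · [1/m²]
Adding exponents of each base unit: m: 1, s: -2
SI base units of gravitational acceleration: m/s²

Answer: m/s²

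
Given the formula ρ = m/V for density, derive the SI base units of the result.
Units of each symbol in ρ = m/V:
  m (mass): kg
  V (volume): m³  → in the denominator, contributes 1/m³

Multiplying the contributions: [kg] · [1/m³]
Adding exponents of each base unit: kg: 1, m: -3
SI base units of density: kg/m³

Answer: kg/m³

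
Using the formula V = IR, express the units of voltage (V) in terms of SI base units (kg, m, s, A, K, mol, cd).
Units of each symbol in V = IR:
  I (current): A
  R (resistance, in ohms): kg·m²/(s³·A²)

Multiplying the contributions: [A] · [kg·m²/(s³·A²)]
Adding exponents of each base unit: kg: 1, m: 2, s: -3, A: -1
SI base units of voltage: kg·m²/(s³·A)

Answer: kg·m²/(s³·A)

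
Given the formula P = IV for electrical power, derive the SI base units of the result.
Units of each symbol in P = IV:
  I (current): A
  V (voltage, in volts): kg·m²/(s³·A)

Multiplying the contributions: [A] · [kg·m²/(s³·A)]
Adding exponents of each base unit: kg: 1, m: 2, s: -3
SI base units of electrical power: kg·m²/s³

Answer: kg·m²/s³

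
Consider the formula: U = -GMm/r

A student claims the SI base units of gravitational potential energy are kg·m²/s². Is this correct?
Units of each symbol in U = -GMm/r:
  G (gravitational constant): m³/(kg·s²)
  M (mass): kg
  m (mass): kg
  r (distance): m  → in the denominator, contributes 1/m
  The minus sign does not affect the units.

Multiplying the contributions: [m³/(kg·s²)] · [kg] · [kg] · [1/m]
Adding exponents of each base unit: kg: 1, m: 2, s: -2
SI base units of gravitational potential energy: kg·m²/s²

The claimed units kg·m²/s² match the derived units, so the claim is correct.

Answer: Yes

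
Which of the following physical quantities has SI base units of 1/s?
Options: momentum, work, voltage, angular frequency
Checking the SI base units of each option:
  momentum (p = mv): kg·m/s  ✗
  work (W = Fd): kg·m²/s²  ✗
  voltage (V = IR): kg·m²/(s³·A)  ✗
  angular frequency (ω = 2πf): 1/s  ✓ matches

Only angular frequency has units 1/s.

Answer: angular frequency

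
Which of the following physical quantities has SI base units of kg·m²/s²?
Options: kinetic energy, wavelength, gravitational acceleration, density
Checking the SI base units of each option:
  kinetic energy (E = ½mv²): kg·m²/s²  ✓ matches
  wavelength (λ = v/f): m  ✗
  gravitational acceleration (g = GM/r²): m/s²  ✗
  density (ρ = m/V): kg/m³  ✗

Only kinetic energy has units kg·m²/s².

Answer: kinetic energy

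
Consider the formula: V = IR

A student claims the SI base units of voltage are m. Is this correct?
Units of each symbol in V = IR:
  I (current): A
  R (resistance, in ohms): kg·m²/(s³·A²)

Multiplying the contributions: [A] · [kg·m²/(s³·A²)]
Adding exponents of each base unit: kg: 1, m: 2, s: -3, A: -1
SI base units of voltage: kg·m²/(s³·A)

The claimed units m (exponents m: 1) do not match the derived units kg·m²/(s³·A) (exponents kg: 1, m: 2, s: -3, A: -1), so the claim is incorrect.

Answer: No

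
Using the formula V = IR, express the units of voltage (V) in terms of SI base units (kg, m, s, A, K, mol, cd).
Units of each symbol in V = IR:
  I (current): A
  R (resistance, in ohms): kg·m²/(s³·A²)

Multiplying the contributions: [A] · [kg·m²/(s³·A²)]
Adding exponents of each base unit: kg: 1, m: 2, s: -3, A: -1
SI base units of voltage: kg·m²/(s³·A)

Answer: kg·m²/(s³·A)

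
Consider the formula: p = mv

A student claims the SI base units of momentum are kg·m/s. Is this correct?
Units of each symbol in p = mv:
  m (mass): kg
  v (velocity): m/s

Multiplying the contributions: [kg] · [m/s]
Adding exponents of each base unit: kg: 1, m: 1, s: -1
SI base units of momentum: kg·m/s

The claimed units kg·m/s match the derived units, so the claim is correct.

Answer: Yes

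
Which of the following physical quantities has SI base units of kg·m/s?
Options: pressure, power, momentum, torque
Checking the SI base units of each option:
  pressure (P = F/A): kg/(m·s²)  ✗
  power (P = W/t): kg·m²/s³  ✗
  momentum (p = mv): kg·m/s  ✓ matches
  torque (τ = Fr): kg·m²/s²  ✗

Only momentum has units kg·m/s.

Answer: momentum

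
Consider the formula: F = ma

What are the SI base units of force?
Units of each symbol in F = ma:
  m (mass): kg
  a (acceleration): m/s²

Multiplying the contributions: [kg] · [m/s²]
Adding exponents of each base unit: kg: 1, m: 1, s: -2
SI base units of force: kg·m/s²

Answer: kg·m/s²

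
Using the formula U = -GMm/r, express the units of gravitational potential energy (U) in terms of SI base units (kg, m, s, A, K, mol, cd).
Units of each symbol in U = -GMm/r:
  G (gravitational constant): m³/(kg·s²)
  M (mass): kg
  m (mass): kg
  r (distance): m  → in the denominator, contributes 1/m
  The minus sign does not affect the units.

Multiplying the contributions: [m³/(kg·s²)] · [kg] · [kg] · [1/m]
Adding exponents of each base unit: kg: 1, m: 2, s: -2
SI base units of gravitational potential energy: kg·m²/s²

Answer: kg·m²/s²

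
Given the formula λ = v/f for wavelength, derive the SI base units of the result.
Units of each symbol in λ = v/f:
  v (wave speed): m/s
  f (frequency): 1/s  → in the denominator, contributes s

Multiplying the contributions: [m/s] · [s]
Adding exponents of each base unit: m: 1
SI base units of wavelength: m

Answer: m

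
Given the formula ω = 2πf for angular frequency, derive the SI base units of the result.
Units of each symbol in ω = 2πf:
  f (frequency): 1/s
  The factor 2π is dimensionless.

Multiplying the contributions: [1/s]
Adding exponents of each base unit: s: -1
SI base units of angular frequency: 1/s

Answer: 1/s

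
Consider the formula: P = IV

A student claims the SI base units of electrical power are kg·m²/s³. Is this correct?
Units of each symbol in P = IV:
  I (current): A
  V (voltage, in volts): kg·m²/(s³·A)

Multiplying the contributions: [A] · [kg·m²/(s³·A)]
Adding exponents of each base unit: kg: 1, m: 2, s: -3
SI base units of electrical power: kg·m²/s³

The claimed units kg·m²/s³ match the derived units, so the claim is correct.

Answer: Yes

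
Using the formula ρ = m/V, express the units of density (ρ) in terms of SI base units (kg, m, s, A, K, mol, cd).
Units of each symbol in ρ = m/V:
  m (mass): kg
  V (volume): m³  → in the denominator, contributes 1/m³

Multiplying the contributions: [kg] · [1/m³]
Adding exponents of each base unit: kg: 1, m: -3
SI base units of density: kg/m³

Answer: kg/m³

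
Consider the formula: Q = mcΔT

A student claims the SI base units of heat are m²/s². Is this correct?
Units of each symbol in Q = mcΔT:
  m (mass): kg
  c (specific heat capacity, in J/(kg·K)): m²/(s²·K)
  ΔT (temperature change): K

Multiplying the contributions: [kg] · [m²/(s²·K)] · [K]
Adding exponents of each base unit: kg: 1, m: 2, s: -2
SI base units of heat: kg·m²/s²

The claimed units m²/s² (exponents m: 2, s: -2) do not match the derived units kg·m²/s² (exponents kg: 1, m: 2, s: -2), so the claim is incorrect.

Answer: No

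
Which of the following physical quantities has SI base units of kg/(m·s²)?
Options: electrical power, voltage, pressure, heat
Checking the SI base units of each option:
  electrical power (P = IV): kg·m²/s³  ✗
  voltage (V = IR): kg·m²/(s³·A)  ✗
  pressure (P = F/A): kg/(m·s²)  ✓ matches
  heat (Q = mcΔT): kg·m²/s²  ✗

Only pressure has units kg/(m·s²).

Answer: pressure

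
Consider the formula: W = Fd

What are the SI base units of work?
Units of each symbol in W = Fd:
  F (force): kg·m/s²
  d (displacement): m

Multiplying the contributions: [kg·m/s²] · [m]
Adding exponents of each base unit: kg: 1, m: 2, s: -2
SI base units of work: kg·m²/s²

Answer: kg·m²/s²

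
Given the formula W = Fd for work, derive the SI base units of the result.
Units of each symbol in W = Fd:
  F (force): kg·m/s²
  d (displacement): m

Multiplying the contributions: [kg·m/s²] · [m]
Adding exponents of each base unit: kg: 1, m: 2, s: -2
SI base units of work: kg·m²/s²

Answer: kg·m²/s²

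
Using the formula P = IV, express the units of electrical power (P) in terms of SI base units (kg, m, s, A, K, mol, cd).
Units of each symbol in P = IV:
  I (current): A
  V (voltage, in volts): kg·m²/(s³·A)

Multiplying the contributions: [A] · [kg·m²/(s³·A)]
Adding exponents of each base unit: kg: 1, m: 2, s: -3
SI base units of electrical power: kg·m²/s³

Answer: kg·m²/s³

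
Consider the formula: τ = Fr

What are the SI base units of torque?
Units of each symbol in τ = Fr:
  F (force): kg·m/s²
  r (lever arm): m

Multiplying the contributions: [kg·m/s²] · [m]
Adding exponents of each base unit: kg: 1, m: 2, s: -2
SI base units of torque: kg·m²/s²

Answer: kg·m²/s²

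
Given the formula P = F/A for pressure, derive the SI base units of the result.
Units of each symbol in P = F/A:
  F (force): kg·m/s²
  A (area): m²  → in the denominator, contributes 1/m²

Multiplying the contributions: [kg·m/s²] · [1/m²]
Adding exponents of each base unit: kg: 1, m: -1, s: -2
SI base units of pressure: kg/(m·s²)

Answer: kg/(m·s²)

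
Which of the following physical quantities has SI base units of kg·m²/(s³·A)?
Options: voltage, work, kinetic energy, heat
Checking the SI base units of each option:
  voltage (V = IR): kg·m²/(s³·A)  ✓ matches
  work (W = Fd): kg·m²/s²  ✗
  kinetic energy (E = ½mv²): kg·m²/s²  ✗
  heat (Q = mcΔT): kg·m²/s²  ✗

Only voltage has units kg·m²/(s³·A).

Answer: voltage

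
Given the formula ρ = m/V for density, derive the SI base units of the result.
Units of each symbol in ρ = m/V:
  m (mass): kg
  V (volume): m³  → in the denominator, contributes 1/m³

Multiplying the contributions: [kg] · [1/m³]
Adding exponents of each base unit: kg: 1, m: -3
SI base units of density: kg/m³

Answer: kg/m³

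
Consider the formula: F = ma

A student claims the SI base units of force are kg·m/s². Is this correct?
Units of each symbol in F = ma:
  m (mass): kg
  a (acceleration): m/s²

Multiplying the contributions: [kg] · [m/s²]
Adding exponents of each base unit: kg: 1, m: 1, s: -2
SI base units of force: kg·m/s²

The claimed units kg·m/s² match the derived units, so the claim is correct.

Answer: Yes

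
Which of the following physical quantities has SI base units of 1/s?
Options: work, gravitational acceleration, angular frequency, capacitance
Checking the SI base units of each option:
  work (W = Fd): kg·m²/s²  ✗
  gravitational acceleration (g = GM/r²): m/s²  ✗
  angular frequency (ω = 2πf): 1/s  ✓ matches
  capacitance (C = Q/V): s⁴·A²/(kg·m²)  ✗

Only angular frequency has units 1/s.

Answer: angular frequency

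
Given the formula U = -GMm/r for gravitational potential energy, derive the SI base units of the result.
Units of each symbol in U = -GMm/r:
  G (gravitational constant): m³/(kg·s²)
  M (mass): kg
  m (mass): kg
  r (distance): m  → in the denominator, contributes 1/m
  The minus sign does not affect the units.

Multiplying the contributions: [m³/(kg·s²)] · [kg] · [kg] · [1/m]
Adding exponents of each base unit: kg: 1, m: 2, s: -2
SI base units of gravitational potential energy: kg·m²/s²

Answer: kg·m²/s²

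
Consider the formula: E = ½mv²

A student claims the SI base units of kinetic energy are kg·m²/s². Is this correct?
Units of each symbol in E = ½mv²:
  m (mass): kg
  v (speed): m/s  → to the power 2, contributes m²/s²
  The factor ½ is dimensionless.

Multiplying the contributions: [kg] · [m²/s²]
Adding exponents of each base unit: kg: 1, m: 2, s: -2
SI base units of kinetic energy: kg·m²/s²

The claimed units kg·m²/s² match the derived units, so the claim is correct.

Answer: Yes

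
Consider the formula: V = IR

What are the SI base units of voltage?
Units of each symbol in V = IR:
  I (current): A
  R (resistance, in ohms): kg·m²/(s³·A²)

Multiplying the contributions: [A] · [kg·m²/(s³·A²)]
Adding exponents of each base unit: kg: 1, m: 2, s: -3, A: -1
SI base units of voltage: kg·m²/(s³·A)

Answer: kg·m²/(s³·A)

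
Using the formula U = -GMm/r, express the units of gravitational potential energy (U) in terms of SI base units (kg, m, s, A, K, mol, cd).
Units of each symbol in U = -GMm/r:
  G (gravitational constant): m³/(kg·s²)
  M (mass): kg
  m (mass): kg
  r (distance): m  → in the denominator, contributes 1/m
  The minus sign does not affect the units.

Multiplying the contributions: [m³/(kg·s²)] · [kg] · [kg] · [1/m]
Adding exponents of each base unit: kg: 1, m: 2, s: -2
SI base units of gravitational potential energy: kg·m²/s²

Answer: kg·m²/s²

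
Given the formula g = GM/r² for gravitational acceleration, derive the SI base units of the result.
Units of each symbol in g = GM/r²:
  G (gravitational constant): m³/(kg·s²)
  M (mass): kg
  r (distance): m  → to the power 2 in the denominator, contributes 1/m²

Multiplying the contributions: [m³/(kg·s²)] · [kg] · [1/m²]
Adding exponents of each base unit: m: 1, s: -2
SI base units of gravitational acceleration: m/s²

Answer: m/s²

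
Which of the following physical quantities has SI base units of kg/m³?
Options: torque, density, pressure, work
Checking the SI base units of each option:
  torque (τ = Fr): kg·m²/s²  ✗
  density (ρ = m/V): kg/m³  ✓ matches
  pressure (P = F/A): kg/(m·s²)  ✗
  work (W = Fd): kg·m²/s²  ✗

Only density has units kg/m³.

Answer: density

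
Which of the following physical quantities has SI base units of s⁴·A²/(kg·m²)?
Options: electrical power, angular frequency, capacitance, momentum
Checking the SI base units of each option:
  electrical power (P = IV): kg·m²/s³  ✗
  angular frequency (ω = 2πf): 1/s  ✗
  capacitance (C = Q/V): s⁴·A²/(kg·m²)  ✓ matches
  momentum (p = mv): kg·m/s  ✗

Only capacitance has units s⁴·A²/(kg·m²).

Answer: capacitance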